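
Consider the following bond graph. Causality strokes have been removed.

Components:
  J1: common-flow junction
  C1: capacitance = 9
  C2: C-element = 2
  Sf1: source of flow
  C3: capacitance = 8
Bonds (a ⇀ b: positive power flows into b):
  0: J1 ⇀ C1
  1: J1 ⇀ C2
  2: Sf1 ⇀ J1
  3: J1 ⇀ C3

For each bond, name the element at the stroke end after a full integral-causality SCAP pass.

β2 stroke at Sf1  (Sf1 fixes flow; stroke at Sf1)
β0 stroke at J1  (J1 flow already set via bond 2)
β1 stroke at J1  (common-f at J1 fixed by 2)
β3 stroke at J1  (J1 flow already set via bond 2)

bond 0 →J1
bond 1 →J1
bond 2 →Sf1
bond 3 →J1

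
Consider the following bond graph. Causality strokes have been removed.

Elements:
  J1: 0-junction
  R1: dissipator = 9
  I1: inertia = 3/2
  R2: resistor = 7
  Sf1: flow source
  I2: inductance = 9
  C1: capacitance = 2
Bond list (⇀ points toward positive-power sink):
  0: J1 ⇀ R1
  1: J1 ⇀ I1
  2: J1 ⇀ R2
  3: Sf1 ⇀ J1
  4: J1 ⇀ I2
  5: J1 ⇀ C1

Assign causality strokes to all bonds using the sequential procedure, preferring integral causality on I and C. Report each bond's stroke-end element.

#3 stroke→Sf1  (Sf1 (Sf) sets flow on bond)
#1 stroke→I1  (prefer integral on I1)
#4 stroke→I2  (I2: I, integral causality)
#5 stroke→J1  (prefer integral on C1)
#0 stroke→R1  (J1: bond 5 brought effort, rest push out)
#2 stroke→R2  (0-jn J1 has e-setter on 5)

#0 |R1
#1 |I1
#2 |R2
#3 |Sf1
#4 |I2
#5 |J1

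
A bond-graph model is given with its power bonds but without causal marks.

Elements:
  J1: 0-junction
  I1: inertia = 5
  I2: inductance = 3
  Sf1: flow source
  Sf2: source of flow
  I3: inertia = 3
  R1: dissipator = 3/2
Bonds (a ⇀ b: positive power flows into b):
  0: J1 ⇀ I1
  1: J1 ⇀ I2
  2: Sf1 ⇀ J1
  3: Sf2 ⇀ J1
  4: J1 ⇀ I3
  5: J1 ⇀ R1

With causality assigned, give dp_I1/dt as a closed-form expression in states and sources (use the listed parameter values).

b2 |Sf1  (Sf1: flow source, stroke at near end)
b3 |Sf2  (Sf2 (Sf) sets flow on bond)
b0 |I1  (prefer integral on I1)
b1 |I2  (prefer integral on I2)
b4 |I3  (I3 outputs flow p/I3)
b5 |J1  (closing 0-jn rule on J1)

dp_I1/dt = 3*F_Sf1/2 + 3*F_Sf2/2 - 3*p_I1/10 - p_I2/2 - p_I3/2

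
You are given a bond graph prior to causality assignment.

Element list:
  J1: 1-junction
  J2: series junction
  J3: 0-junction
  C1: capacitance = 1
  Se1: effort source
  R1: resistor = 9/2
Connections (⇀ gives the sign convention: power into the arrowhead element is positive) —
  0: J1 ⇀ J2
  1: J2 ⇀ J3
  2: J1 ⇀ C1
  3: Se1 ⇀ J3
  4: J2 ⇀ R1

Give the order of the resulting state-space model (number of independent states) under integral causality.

#3 →J3  (Se1 fixes effort; stroke away)
#1 →J2  (J3 effort already set via bond 3)
#2 →J1  (C1 outputs effort q/C1)
#0 →J2  (only one flow-in slot at J1)
#4 →R1  (closing 1-jn rule on J2)

1  (C1 all integral)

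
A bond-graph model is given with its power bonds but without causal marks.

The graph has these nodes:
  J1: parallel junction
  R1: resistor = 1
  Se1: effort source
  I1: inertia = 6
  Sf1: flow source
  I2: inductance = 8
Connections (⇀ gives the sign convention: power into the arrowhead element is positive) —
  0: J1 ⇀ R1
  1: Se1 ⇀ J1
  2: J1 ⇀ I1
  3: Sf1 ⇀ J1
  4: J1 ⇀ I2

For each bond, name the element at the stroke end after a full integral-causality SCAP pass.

β1 |J1  (Se1 fixes effort; stroke away)
β3 |Sf1  (Sf1 (Sf) sets flow on bond)
β0 |R1  (common-e at J1 fixed by 1)
β2 |I1  (common-e at J1 fixed by 1)
β4 |I2  (common-e at J1 fixed by 1)

bond 0 →R1
bond 1 →J1
bond 2 →I1
bond 3 →Sf1
bond 4 →I2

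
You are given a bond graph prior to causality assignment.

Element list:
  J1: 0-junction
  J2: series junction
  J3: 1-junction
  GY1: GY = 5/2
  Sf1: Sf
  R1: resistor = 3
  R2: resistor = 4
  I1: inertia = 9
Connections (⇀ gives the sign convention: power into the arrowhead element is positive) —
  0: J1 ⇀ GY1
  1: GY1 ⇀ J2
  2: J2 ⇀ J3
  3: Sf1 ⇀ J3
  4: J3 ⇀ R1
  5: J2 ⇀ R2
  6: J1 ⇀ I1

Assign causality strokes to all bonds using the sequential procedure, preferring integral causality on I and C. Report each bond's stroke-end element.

bond 3 stroke at Sf1  (source Sf1 imposes f)
bond 2 stroke at J3  (J3 flow already set via bond 3)
bond 4 stroke at J3  (1-jn J3 has f-setter on 3)
bond 1 stroke at J2  (J2 flow already set via bond 2)
bond 5 stroke at J2  (1-jn J2 has f-setter on 2)
bond 0 stroke at J1  (GY GY1: same side as bond 1)
bond 6 stroke at I1  (J1: bond 0 brought effort, rest push out)

β0 stroke at J1
β1 stroke at J2
β2 stroke at J3
β3 stroke at Sf1
β4 stroke at J3
β5 stroke at J2
β6 stroke at I1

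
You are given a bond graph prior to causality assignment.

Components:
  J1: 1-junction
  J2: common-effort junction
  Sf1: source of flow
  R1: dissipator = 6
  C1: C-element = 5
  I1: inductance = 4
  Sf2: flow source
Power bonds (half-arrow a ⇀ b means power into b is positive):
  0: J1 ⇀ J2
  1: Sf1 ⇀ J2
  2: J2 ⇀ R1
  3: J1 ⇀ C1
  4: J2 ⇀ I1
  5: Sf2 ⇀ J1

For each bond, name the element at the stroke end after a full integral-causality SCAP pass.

bond 1 →Sf1  (Sf1: flow source, stroke at near end)
bond 5 →Sf2  (Sf2 (Sf) sets flow on bond)
bond 0 →J1  (J1: bond 5 brought flow, rest push out)
bond 3 →J1  (common-f at J1 fixed by 5)
bond 4 →I1  (I1 outputs flow p/I1)
bond 2 →J2  (J2 needs exactly one e-in)

b0 stroke→J1
b1 stroke→Sf1
b2 stroke→J2
b3 stroke→J1
b4 stroke→I1
b5 stroke→Sf2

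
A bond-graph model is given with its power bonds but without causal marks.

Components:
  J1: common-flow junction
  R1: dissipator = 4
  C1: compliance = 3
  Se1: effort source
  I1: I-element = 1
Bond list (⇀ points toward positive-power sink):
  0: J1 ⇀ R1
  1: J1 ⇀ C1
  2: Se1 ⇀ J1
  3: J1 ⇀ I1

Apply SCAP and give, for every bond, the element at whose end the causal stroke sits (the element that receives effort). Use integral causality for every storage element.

β2 stroke at J1  (Se1 (Se) sets effort on bond)
β1 stroke at J1  (C1 outputs effort q/C1)
β3 stroke at I1  (I1 integral (f out))
β0 stroke at J1  (common-f at J1 fixed by 3)

β0 stroke at J1
β1 stroke at J1
β2 stroke at J1
β3 stroke at I1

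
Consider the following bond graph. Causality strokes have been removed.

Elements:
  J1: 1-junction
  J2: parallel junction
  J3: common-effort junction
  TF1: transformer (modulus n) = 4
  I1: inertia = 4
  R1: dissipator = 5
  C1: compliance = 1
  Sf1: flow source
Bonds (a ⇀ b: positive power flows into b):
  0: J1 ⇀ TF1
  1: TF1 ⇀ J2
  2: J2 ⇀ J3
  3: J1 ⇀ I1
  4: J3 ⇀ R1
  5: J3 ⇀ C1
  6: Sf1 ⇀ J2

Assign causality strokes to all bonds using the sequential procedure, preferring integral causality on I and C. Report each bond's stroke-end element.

bond 0 stroke at J1
bond 1 stroke at TF1
bond 2 stroke at J2
bond 3 stroke at I1
bond 4 stroke at R1
bond 5 stroke at J3
bond 6 stroke at Sf1

bond 6 |Sf1  (Sf1 fixes flow; stroke at Sf1)
bond 3 |I1  (prefer integral on I1)
bond 0 |J1  (J1: bond 3 brought flow, rest push out)
bond 1 |TF1  (TF1: transformer flips bond 0)
bond 2 |J2  (J2: last free bond brings effort in)
bond 5 |J3  (prefer integral on C1)
bond 4 |R1  (0-jn J3 has e-setter on 5)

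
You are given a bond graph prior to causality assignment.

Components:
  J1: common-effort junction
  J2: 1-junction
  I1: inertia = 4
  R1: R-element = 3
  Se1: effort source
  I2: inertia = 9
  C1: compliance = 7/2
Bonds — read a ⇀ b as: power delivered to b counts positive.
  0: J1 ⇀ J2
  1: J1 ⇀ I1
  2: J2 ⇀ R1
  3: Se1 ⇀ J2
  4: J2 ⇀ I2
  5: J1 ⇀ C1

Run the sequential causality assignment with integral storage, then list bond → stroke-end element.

bond 3 stroke at J2  (Se1 fixes effort; stroke away)
bond 1 stroke at I1  (prefer integral on I1)
bond 4 stroke at I2  (I2 outputs flow p/I2)
bond 0 stroke at J2  (common-f at J2 fixed by 4)
bond 2 stroke at J2  (J2 flow already set via bond 4)
bond 5 stroke at J1  (only one effort-in slot at J1)

β0 |J2
β1 |I1
β2 |J2
β3 |J2
β4 |I2
β5 |J1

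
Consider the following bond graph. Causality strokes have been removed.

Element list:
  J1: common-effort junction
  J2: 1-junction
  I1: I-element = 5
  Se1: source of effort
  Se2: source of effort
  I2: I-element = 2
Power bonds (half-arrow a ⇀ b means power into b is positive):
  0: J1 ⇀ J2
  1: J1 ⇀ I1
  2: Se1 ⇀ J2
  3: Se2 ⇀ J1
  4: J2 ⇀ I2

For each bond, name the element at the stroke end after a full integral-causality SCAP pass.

b2 →J2  (Se1: effort source, stroke at far end)
b3 →J1  (source Se2 imposes e)
b0 →J2  (J1: bond 3 brought effort, rest push out)
b1 →I1  (J1: bond 3 brought effort, rest push out)
b4 →I2  (J2 needs exactly one f-in)

b0 |J2
b1 |I1
b2 |J2
b3 |J1
b4 |I2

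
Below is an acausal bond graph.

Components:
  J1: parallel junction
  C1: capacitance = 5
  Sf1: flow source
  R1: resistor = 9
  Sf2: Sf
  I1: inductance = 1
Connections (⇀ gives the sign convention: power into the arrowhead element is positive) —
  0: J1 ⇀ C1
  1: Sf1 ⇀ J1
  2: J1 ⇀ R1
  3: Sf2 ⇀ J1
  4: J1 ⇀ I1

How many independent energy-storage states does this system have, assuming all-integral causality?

2  (C1, I1 all integral)

b1 |Sf1  (source Sf1 imposes f)
b3 |Sf2  (source Sf2 imposes f)
b0 |J1  (C1: C, integral causality)
b2 |R1  (common-e at J1 fixed by 0)
b4 |I1  (J1: bond 0 brought effort, rest push out)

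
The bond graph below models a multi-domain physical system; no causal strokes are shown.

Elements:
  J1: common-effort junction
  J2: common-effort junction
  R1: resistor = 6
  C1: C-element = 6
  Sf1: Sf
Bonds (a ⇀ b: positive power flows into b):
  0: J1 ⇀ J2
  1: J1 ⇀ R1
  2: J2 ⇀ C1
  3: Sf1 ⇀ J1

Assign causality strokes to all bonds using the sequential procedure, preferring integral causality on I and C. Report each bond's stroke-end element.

β0 |J1
β1 |R1
β2 |J2
β3 |Sf1

#3 →Sf1  (Sf1 fixes flow; stroke at Sf1)
#2 →J2  (C1 integral (e out))
#0 →J1  (J2 effort already set via bond 2)
#1 →R1  (J1: bond 0 brought effort, rest push out)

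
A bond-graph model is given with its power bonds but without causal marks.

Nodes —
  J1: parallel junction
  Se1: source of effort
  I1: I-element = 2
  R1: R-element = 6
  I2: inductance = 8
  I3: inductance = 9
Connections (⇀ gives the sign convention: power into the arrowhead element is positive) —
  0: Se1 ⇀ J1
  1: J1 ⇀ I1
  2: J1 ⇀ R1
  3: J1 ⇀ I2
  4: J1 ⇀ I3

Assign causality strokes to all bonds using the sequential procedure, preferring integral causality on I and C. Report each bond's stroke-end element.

b0 stroke at J1  (Se1 (Se) sets effort on bond)
b1 stroke at I1  (common-e at J1 fixed by 0)
b2 stroke at R1  (J1 effort already set via bond 0)
b3 stroke at I2  (0-jn J1 has e-setter on 0)
b4 stroke at I3  (J1 effort already set via bond 0)

b0 stroke at J1
b1 stroke at I1
b2 stroke at R1
b3 stroke at I2
b4 stroke at I3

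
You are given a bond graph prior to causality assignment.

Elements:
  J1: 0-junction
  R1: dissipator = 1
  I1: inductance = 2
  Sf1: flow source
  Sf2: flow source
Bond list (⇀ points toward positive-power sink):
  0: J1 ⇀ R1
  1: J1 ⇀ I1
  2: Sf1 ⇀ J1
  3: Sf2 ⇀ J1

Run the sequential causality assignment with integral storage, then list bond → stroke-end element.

b0 stroke→J1
b1 stroke→I1
b2 stroke→Sf1
b3 stroke→Sf2

#2 stroke→Sf1  (Sf1: flow source, stroke at near end)
#3 stroke→Sf2  (Sf2 (Sf) sets flow on bond)
#1 stroke→I1  (I1: I, integral causality)
#0 stroke→J1  (closing 0-jn rule on J1)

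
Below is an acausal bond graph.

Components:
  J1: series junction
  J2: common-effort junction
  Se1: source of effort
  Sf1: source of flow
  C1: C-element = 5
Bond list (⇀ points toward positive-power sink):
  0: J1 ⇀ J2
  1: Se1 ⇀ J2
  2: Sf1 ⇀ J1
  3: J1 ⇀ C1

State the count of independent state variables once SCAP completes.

#1 stroke at J2  (Se1 fixes effort; stroke away)
#2 stroke at Sf1  (Sf1: flow source, stroke at near end)
#0 stroke at J1  (J1: bond 2 brought flow, rest push out)
#3 stroke at J1  (common-f at J1 fixed by 2)

1  (C1 all integral)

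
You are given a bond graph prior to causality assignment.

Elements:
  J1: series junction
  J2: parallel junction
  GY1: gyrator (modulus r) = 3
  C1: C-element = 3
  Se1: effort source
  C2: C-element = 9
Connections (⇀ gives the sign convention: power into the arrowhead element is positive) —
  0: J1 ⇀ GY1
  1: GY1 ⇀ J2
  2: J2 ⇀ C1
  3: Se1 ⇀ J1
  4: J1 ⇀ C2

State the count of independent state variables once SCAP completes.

2  (C1, C2 all integral)

b3 stroke→J1  (Se1 fixes effort; stroke away)
b2 stroke→J2  (C1 outputs effort q/C1)
b1 stroke→GY1  (J2: bond 2 brought effort, rest push out)
b0 stroke→GY1  (GY1: gyrator matches bond 1)
b4 stroke→J1  (1-jn J1 has f-setter on 0)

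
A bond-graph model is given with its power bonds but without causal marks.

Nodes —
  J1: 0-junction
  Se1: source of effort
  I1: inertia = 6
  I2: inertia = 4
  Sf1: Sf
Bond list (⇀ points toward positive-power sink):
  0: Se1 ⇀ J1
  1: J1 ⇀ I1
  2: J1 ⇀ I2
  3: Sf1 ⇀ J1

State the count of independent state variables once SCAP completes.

2  (I1, I2 all integral)

b0 →J1  (Se1: effort source, stroke at far end)
b3 →Sf1  (Sf1: flow source, stroke at near end)
b1 →I1  (0-jn J1 has e-setter on 0)
b2 →I2  (J1: bond 0 brought effort, rest push out)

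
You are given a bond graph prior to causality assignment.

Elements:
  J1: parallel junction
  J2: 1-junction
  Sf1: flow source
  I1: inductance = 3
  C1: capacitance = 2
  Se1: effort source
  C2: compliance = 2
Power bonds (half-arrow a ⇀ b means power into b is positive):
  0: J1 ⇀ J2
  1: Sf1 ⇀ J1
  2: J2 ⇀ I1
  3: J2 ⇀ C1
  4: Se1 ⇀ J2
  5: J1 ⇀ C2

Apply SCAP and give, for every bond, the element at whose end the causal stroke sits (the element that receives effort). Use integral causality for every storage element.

b0 stroke at J2
b1 stroke at Sf1
b2 stroke at I1
b3 stroke at J2
b4 stroke at J2
b5 stroke at J1

b1 →Sf1  (Sf1 (Sf) sets flow on bond)
b4 →J2  (Se1 (Se) sets effort on bond)
b2 →I1  (I1 integral (f out))
b0 →J2  (J2 flow already set via bond 2)
b3 →J2  (J2: bond 2 brought flow, rest push out)
b5 →J1  (J1 needs exactly one e-in)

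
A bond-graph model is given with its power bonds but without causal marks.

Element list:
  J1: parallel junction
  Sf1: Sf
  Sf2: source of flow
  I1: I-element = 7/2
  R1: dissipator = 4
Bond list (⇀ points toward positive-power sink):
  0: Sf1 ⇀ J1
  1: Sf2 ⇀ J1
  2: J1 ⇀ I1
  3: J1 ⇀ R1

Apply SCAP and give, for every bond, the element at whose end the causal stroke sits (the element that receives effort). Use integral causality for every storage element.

b0 →Sf1
b1 →Sf2
b2 →I1
b3 →J1

bond 0 →Sf1  (Sf1 fixes flow; stroke at Sf1)
bond 1 →Sf2  (Sf2: flow source, stroke at near end)
bond 2 →I1  (I1 integral (f out))
bond 3 →J1  (J1 needs exactly one e-in)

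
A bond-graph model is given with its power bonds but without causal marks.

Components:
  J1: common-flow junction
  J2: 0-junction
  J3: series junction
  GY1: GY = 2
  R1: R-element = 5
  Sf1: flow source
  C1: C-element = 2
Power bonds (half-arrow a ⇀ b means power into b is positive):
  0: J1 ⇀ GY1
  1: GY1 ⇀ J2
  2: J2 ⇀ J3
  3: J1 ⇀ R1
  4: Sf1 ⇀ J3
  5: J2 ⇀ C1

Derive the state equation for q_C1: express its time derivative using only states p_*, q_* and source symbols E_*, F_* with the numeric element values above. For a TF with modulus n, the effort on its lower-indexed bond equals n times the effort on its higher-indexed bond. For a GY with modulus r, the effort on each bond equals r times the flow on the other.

dq_C1/dt = -F_Sf1 - 5*q_C1/8

b4 |Sf1  (Sf1 (Sf) sets flow on bond)
b2 |J3  (1-jn J3 has f-setter on 4)
b5 |J2  (C1 integral (e out))
b1 |GY1  (0-jn J2 has e-setter on 5)
b0 |GY1  (through GY1, causality inverts; strokes same side of GY1)
b3 |J1  (J1: bond 0 brought flow, rest push out)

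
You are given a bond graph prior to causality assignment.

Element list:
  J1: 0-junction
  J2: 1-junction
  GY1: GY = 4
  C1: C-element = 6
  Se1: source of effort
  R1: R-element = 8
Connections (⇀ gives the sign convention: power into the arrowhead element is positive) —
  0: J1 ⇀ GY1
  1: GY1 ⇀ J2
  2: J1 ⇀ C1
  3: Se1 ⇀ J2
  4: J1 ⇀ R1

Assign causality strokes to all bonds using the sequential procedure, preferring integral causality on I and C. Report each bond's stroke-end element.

β3 |J2  (source Se1 imposes e)
β1 |GY1  (only one flow-in slot at J2)
β0 |GY1  (through GY1, causality inverts; strokes same side of GY1)
β2 |J1  (prefer integral on C1)
β4 |R1  (0-jn J1 has e-setter on 2)

bond 0 stroke at GY1
bond 1 stroke at GY1
bond 2 stroke at J1
bond 3 stroke at J2
bond 4 stroke at R1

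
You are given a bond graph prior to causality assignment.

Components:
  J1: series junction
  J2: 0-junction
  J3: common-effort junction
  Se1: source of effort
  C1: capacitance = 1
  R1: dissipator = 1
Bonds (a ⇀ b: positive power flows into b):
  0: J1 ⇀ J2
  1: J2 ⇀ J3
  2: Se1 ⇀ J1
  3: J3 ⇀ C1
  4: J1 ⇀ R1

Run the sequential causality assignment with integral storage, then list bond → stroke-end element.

b2 stroke→J1  (Se1: effort source, stroke at far end)
b3 stroke→J3  (C1: C, integral causality)
b1 stroke→J2  (0-jn J3 has e-setter on 3)
b0 stroke→J1  (J2 effort already set via bond 1)
b4 stroke→R1  (J1 needs exactly one f-in)

bond 0 |J1
bond 1 |J2
bond 2 |J1
bond 3 |J3
bond 4 |R1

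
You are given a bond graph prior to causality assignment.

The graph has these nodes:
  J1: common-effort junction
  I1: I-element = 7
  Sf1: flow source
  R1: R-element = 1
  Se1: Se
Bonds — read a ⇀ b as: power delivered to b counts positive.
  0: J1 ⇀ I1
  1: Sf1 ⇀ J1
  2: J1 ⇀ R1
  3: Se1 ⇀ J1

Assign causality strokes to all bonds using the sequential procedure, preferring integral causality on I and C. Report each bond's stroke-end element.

β0 |I1
β1 |Sf1
β2 |R1
β3 |J1

b1 stroke at Sf1  (Sf1 fixes flow; stroke at Sf1)
b3 stroke at J1  (Se1 (Se) sets effort on bond)
b0 stroke at I1  (common-e at J1 fixed by 3)
b2 stroke at R1  (common-e at J1 fixed by 3)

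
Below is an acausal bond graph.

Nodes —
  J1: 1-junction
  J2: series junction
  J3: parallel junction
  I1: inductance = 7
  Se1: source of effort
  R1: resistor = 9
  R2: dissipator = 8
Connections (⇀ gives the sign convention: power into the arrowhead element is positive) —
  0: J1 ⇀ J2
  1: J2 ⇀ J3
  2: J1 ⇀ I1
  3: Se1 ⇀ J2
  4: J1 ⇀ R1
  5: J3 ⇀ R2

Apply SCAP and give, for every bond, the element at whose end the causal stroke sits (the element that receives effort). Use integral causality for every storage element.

bond 3 |J2  (Se1 fixes effort; stroke away)
bond 2 |I1  (prefer integral on I1)
bond 0 |J1  (J1: bond 2 brought flow, rest push out)
bond 4 |J1  (1-jn J1 has f-setter on 2)
bond 1 |J2  (J2 flow already set via bond 0)
bond 5 |J3  (closing 0-jn rule on J3)

#0 →J1
#1 →J2
#2 →I1
#3 →J2
#4 →J1
#5 →J3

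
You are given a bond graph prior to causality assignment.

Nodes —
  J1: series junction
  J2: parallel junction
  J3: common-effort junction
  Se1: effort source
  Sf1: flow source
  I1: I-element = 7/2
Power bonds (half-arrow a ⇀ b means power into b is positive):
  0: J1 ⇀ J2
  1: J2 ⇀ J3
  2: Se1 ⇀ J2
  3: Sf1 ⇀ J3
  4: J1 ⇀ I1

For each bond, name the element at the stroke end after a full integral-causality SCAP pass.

b0 →J1
b1 →J3
b2 →J2
b3 →Sf1
b4 →I1

b2 stroke→J2  (Se1 (Se) sets effort on bond)
b3 stroke→Sf1  (Sf1 fixes flow; stroke at Sf1)
b0 stroke→J1  (common-e at J2 fixed by 2)
b1 stroke→J3  (0-jn J2 has e-setter on 2)
b4 stroke→I1  (J1: last free bond brings flow in)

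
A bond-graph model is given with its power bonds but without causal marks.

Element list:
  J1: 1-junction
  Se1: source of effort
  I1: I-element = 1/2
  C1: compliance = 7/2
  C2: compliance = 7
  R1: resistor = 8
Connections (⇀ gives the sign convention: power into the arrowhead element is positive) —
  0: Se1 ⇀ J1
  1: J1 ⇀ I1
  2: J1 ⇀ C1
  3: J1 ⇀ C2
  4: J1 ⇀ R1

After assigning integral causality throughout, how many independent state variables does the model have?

3  (C1, C2, I1 all integral)

bond 0 →J1  (Se1: effort source, stroke at far end)
bond 1 →I1  (prefer integral on I1)
bond 2 →J1  (1-jn J1 has f-setter on 1)
bond 3 →J1  (J1 flow already set via bond 1)
bond 4 →J1  (J1: bond 1 brought flow, rest push out)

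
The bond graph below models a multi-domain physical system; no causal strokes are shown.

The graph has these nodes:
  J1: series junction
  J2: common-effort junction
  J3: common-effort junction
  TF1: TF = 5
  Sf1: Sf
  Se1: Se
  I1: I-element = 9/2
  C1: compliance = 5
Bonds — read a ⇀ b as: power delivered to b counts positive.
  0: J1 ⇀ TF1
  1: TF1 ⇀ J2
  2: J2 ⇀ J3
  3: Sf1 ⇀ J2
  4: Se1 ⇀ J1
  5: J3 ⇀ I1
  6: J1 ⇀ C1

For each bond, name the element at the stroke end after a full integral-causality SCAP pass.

β3 |Sf1  (Sf1 (Sf) sets flow on bond)
β4 |J1  (Se1 (Se) sets effort on bond)
β5 |I1  (I1 outputs flow p/I1)
β2 |J3  (J3: last free bond brings effort in)
β1 |J2  (closing 0-jn rule on J2)
β0 |TF1  (TF TF1: opposite of bond 1)
β6 |J1  (1-jn J1 has f-setter on 0)

β0 →TF1
β1 →J2
β2 →J3
β3 →Sf1
β4 →J1
β5 →I1
β6 →J1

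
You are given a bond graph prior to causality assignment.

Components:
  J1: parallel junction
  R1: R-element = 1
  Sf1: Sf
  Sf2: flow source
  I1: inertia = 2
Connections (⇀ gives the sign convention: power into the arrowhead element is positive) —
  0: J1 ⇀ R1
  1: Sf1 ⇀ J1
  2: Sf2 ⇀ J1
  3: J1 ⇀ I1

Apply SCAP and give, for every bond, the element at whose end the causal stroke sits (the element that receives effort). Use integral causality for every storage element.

β0 |J1
β1 |Sf1
β2 |Sf2
β3 |I1

bond 1 |Sf1  (Sf1 (Sf) sets flow on bond)
bond 2 |Sf2  (Sf2: flow source, stroke at near end)
bond 3 |I1  (I1: I, integral causality)
bond 0 |J1  (closing 0-jn rule on J1)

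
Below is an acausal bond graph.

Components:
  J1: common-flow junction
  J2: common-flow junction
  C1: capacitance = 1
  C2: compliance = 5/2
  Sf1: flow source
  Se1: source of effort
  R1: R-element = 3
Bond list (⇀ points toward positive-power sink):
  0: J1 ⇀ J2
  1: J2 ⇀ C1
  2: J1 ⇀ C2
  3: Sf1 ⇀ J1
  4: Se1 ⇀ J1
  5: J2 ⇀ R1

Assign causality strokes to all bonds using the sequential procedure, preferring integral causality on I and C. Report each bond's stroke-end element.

β0 →J1
β1 →J2
β2 →J1
β3 →Sf1
β4 →J1
β5 →J2

β3 stroke→Sf1  (Sf1: flow source, stroke at near end)
β4 stroke→J1  (Se1 (Se) sets effort on bond)
β0 stroke→J1  (J1 flow already set via bond 3)
β2 stroke→J1  (J1: bond 3 brought flow, rest push out)
β1 stroke→J2  (common-f at J2 fixed by 0)
β5 stroke→J2  (J2: bond 0 brought flow, rest push out)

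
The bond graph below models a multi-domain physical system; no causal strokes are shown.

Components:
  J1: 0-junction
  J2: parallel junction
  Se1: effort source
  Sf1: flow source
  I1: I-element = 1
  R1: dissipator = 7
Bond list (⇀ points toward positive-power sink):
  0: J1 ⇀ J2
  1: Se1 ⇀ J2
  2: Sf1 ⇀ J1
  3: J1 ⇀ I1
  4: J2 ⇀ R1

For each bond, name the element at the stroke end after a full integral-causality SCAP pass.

bond 1 →J2  (Se1 (Se) sets effort on bond)
bond 2 →Sf1  (Sf1: flow source, stroke at near end)
bond 0 →J1  (common-e at J2 fixed by 1)
bond 4 →R1  (J2 effort already set via bond 1)
bond 3 →I1  (0-jn J1 has e-setter on 0)

β0 |J1
β1 |J2
β2 |Sf1
β3 |I1
β4 |R1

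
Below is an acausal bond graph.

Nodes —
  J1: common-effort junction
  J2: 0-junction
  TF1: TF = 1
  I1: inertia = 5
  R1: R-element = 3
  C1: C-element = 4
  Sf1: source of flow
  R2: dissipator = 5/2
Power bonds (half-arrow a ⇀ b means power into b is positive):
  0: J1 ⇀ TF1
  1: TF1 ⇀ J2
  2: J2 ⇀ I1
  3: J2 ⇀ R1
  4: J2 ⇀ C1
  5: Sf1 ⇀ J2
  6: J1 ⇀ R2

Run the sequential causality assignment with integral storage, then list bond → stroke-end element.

#0 stroke→J1
#1 stroke→TF1
#2 stroke→I1
#3 stroke→R1
#4 stroke→J2
#5 stroke→Sf1
#6 stroke→R2

β5 stroke at Sf1  (Sf1 fixes flow; stroke at Sf1)
β2 stroke at I1  (I1 outputs flow p/I1)
β4 stroke at J2  (prefer integral on C1)
β1 stroke at TF1  (0-jn J2 has e-setter on 4)
β3 stroke at R1  (J2: bond 4 brought effort, rest push out)
β0 stroke at J1  (TF1 one-in-one-out from 1)
β6 stroke at R2  (J1: bond 0 brought effort, rest push out)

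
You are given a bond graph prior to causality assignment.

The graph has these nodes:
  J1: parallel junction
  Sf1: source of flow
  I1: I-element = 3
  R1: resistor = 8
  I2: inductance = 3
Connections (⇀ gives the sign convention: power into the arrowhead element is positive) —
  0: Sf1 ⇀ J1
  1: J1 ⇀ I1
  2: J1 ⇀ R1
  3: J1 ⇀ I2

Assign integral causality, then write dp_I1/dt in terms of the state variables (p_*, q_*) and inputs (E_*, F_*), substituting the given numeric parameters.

#0 |Sf1  (Sf1 fixes flow; stroke at Sf1)
#1 |I1  (I1 integral (f out))
#3 |I2  (I2 outputs flow p/I2)
#2 |J1  (closing 0-jn rule on J1)

dp_I1/dt = 8*F_Sf1 - 8*p_I1/3 - 8*p_I2/3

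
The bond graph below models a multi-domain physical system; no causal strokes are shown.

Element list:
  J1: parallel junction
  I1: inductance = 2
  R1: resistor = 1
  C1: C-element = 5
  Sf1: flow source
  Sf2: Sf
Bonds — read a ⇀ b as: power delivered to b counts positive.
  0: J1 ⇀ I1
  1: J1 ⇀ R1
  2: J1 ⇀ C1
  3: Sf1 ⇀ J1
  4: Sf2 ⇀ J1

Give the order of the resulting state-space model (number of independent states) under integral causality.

β3 stroke at Sf1  (Sf1: flow source, stroke at near end)
β4 stroke at Sf2  (Sf2 fixes flow; stroke at Sf2)
β0 stroke at I1  (I1: I, integral causality)
β2 stroke at J1  (C1 outputs effort q/C1)
β1 stroke at R1  (J1 effort already set via bond 2)

2  (C1, I1 all integral)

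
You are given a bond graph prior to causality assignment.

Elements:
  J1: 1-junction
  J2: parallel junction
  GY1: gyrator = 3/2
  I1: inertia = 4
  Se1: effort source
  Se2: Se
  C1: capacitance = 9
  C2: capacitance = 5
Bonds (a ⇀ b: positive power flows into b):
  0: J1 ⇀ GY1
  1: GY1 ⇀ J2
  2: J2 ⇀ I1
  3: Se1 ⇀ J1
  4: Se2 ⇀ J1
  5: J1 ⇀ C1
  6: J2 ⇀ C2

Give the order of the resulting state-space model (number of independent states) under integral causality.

b3 |J1  (source Se1 imposes e)
b4 |J1  (Se2 fixes effort; stroke away)
b2 |I1  (prefer integral on I1)
b5 |J1  (C1: C, integral causality)
b0 |GY1  (only one flow-in slot at J1)
b1 |GY1  (GY GY1: same side as bond 0)
b6 |J2  (only one effort-in slot at J2)

3  (C1, C2, I1 all integral)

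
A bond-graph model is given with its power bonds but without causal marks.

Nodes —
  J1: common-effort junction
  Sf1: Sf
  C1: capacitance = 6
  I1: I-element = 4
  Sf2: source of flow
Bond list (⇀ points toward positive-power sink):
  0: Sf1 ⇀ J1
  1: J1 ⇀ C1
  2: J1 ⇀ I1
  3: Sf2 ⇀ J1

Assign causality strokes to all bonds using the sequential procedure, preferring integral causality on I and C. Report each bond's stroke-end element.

#0 stroke at Sf1
#1 stroke at J1
#2 stroke at I1
#3 stroke at Sf2

b0 →Sf1  (Sf1 (Sf) sets flow on bond)
b3 →Sf2  (Sf2: flow source, stroke at near end)
b1 →J1  (prefer integral on C1)
b2 →I1  (0-jn J1 has e-setter on 1)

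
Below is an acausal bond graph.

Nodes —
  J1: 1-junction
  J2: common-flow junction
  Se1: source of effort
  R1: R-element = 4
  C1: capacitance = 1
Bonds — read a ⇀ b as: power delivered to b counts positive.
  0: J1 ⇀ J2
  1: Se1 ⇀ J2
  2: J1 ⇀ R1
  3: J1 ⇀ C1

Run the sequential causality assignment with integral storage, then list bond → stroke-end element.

#1 stroke at J2  (Se1: effort source, stroke at far end)
#0 stroke at J1  (J2: last free bond brings flow in)
#3 stroke at J1  (C1 outputs effort q/C1)
#2 stroke at R1  (J1: last free bond brings flow in)

β0 stroke→J1
β1 stroke→J2
β2 stroke→R1
β3 stroke→J1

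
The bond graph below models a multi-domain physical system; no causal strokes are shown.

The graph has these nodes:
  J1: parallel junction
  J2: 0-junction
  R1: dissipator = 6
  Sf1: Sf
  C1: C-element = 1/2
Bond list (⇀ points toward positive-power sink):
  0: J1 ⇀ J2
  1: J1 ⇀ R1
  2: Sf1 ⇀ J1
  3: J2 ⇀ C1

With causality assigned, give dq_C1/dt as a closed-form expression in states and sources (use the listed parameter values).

β2 stroke→Sf1  (Sf1: flow source, stroke at near end)
β3 stroke→J2  (prefer integral on C1)
β0 stroke→J1  (0-jn J2 has e-setter on 3)
β1 stroke→R1  (J1 effort already set via bond 0)

dq_C1/dt = F_Sf1 - q_C1/3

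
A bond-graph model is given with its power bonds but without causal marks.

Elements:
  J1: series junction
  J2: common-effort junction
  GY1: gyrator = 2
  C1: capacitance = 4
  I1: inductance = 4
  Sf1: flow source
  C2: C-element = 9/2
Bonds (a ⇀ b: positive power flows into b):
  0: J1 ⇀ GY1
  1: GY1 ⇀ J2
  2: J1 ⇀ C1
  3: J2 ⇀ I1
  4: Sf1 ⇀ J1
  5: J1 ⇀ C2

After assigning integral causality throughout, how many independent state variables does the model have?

#4 stroke→Sf1  (source Sf1 imposes f)
#0 stroke→J1  (common-f at J1 fixed by 4)
#2 stroke→J1  (1-jn J1 has f-setter on 4)
#5 stroke→J1  (J1: bond 4 brought flow, rest push out)
#1 stroke→J2  (through GY1, causality inverts; strokes same side of GY1)
#3 stroke→I1  (common-e at J2 fixed by 1)

3  (C1, C2, I1 all integral)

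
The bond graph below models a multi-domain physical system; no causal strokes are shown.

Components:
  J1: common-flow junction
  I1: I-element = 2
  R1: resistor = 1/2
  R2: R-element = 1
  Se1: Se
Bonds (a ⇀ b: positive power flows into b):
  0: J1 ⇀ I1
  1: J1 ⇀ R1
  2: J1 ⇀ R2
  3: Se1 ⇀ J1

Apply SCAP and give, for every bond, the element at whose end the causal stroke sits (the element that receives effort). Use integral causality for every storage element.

bond 3 →J1  (source Se1 imposes e)
bond 0 →I1  (I1 integral (f out))
bond 1 →J1  (1-jn J1 has f-setter on 0)
bond 2 →J1  (J1 flow already set via bond 0)

#0 stroke→I1
#1 stroke→J1
#2 stroke→J1
#3 stroke→J1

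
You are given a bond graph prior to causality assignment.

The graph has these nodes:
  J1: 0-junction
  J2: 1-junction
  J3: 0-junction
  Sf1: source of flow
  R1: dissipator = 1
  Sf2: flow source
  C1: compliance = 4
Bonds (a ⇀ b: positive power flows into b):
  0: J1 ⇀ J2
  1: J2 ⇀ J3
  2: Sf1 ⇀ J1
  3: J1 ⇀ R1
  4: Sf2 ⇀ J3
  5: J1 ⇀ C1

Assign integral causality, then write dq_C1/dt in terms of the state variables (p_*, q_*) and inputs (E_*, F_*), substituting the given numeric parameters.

β2 →Sf1  (source Sf1 imposes f)
β4 →Sf2  (Sf2 fixes flow; stroke at Sf2)
β1 →J3  (J3 needs exactly one e-in)
β0 →J2  (1-jn J2 has f-setter on 1)
β5 →J1  (prefer integral on C1)
β3 →R1  (common-e at J1 fixed by 5)

dq_C1/dt = F_Sf1 + F_Sf2 - q_C1/4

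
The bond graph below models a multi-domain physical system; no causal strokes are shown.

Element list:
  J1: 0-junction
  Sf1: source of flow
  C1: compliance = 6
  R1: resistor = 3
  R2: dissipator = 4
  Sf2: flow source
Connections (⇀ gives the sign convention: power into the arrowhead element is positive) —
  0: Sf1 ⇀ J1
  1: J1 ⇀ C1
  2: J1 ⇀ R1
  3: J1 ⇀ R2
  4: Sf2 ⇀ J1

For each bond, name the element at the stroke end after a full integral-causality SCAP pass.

#0 →Sf1
#1 →J1
#2 →R1
#3 →R2
#4 →Sf2

b0 |Sf1  (Sf1: flow source, stroke at near end)
b4 |Sf2  (Sf2 fixes flow; stroke at Sf2)
b1 |J1  (C1 outputs effort q/C1)
b2 |R1  (common-e at J1 fixed by 1)
b3 |R2  (J1 effort already set via bond 1)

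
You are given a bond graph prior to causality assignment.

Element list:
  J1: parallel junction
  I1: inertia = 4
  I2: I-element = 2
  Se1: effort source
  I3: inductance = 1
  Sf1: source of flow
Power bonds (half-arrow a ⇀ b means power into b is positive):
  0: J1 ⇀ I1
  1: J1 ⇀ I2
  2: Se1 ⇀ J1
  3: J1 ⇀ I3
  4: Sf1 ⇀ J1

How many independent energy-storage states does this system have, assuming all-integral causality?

3  (I1, I2, I3 all integral)

bond 2 |J1  (Se1 (Se) sets effort on bond)
bond 4 |Sf1  (source Sf1 imposes f)
bond 0 |I1  (0-jn J1 has e-setter on 2)
bond 1 |I2  (J1: bond 2 brought effort, rest push out)
bond 3 |I3  (J1: bond 2 brought effort, rest push out)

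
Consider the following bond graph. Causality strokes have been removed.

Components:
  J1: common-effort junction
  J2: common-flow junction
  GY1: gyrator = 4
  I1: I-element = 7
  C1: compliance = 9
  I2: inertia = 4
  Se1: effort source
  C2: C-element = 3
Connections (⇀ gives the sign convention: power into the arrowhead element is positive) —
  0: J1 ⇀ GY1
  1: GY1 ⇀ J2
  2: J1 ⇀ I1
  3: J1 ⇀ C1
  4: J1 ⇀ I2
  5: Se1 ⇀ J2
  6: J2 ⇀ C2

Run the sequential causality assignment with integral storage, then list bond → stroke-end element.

#0 |GY1
#1 |GY1
#2 |I1
#3 |J1
#4 |I2
#5 |J2
#6 |J2

bond 5 stroke at J2  (Se1: effort source, stroke at far end)
bond 2 stroke at I1  (I1: I, integral causality)
bond 3 stroke at J1  (C1 outputs effort q/C1)
bond 0 stroke at GY1  (J1: bond 3 brought effort, rest push out)
bond 4 stroke at I2  (common-e at J1 fixed by 3)
bond 1 stroke at GY1  (through GY1, causality inverts; strokes same side of GY1)
bond 6 stroke at J2  (1-jn J2 has f-setter on 1)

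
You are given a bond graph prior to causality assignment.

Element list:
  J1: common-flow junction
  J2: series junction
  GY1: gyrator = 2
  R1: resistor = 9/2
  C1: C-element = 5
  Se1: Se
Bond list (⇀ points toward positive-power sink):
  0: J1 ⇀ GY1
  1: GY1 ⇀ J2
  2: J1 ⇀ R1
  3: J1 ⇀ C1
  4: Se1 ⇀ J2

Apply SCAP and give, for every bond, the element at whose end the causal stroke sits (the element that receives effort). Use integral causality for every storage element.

bond 0 stroke at GY1
bond 1 stroke at GY1
bond 2 stroke at J1
bond 3 stroke at J1
bond 4 stroke at J2

β4 →J2  (Se1: effort source, stroke at far end)
β1 →GY1  (closing 1-jn rule on J2)
β0 →GY1  (through GY1, causality inverts; strokes same side of GY1)
β2 →J1  (common-f at J1 fixed by 0)
β3 →J1  (1-jn J1 has f-setter on 0)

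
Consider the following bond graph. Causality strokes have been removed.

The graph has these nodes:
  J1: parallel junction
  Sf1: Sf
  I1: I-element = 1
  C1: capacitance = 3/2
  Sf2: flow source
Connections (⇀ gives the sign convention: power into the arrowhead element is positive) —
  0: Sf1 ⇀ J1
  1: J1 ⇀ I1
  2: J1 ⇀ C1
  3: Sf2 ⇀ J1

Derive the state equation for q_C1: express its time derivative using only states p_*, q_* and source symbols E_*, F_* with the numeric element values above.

β0 stroke at Sf1  (source Sf1 imposes f)
β3 stroke at Sf2  (source Sf2 imposes f)
β1 stroke at I1  (I1 integral (f out))
β2 stroke at J1  (closing 0-jn rule on J1)

dq_C1/dt = F_Sf1 + F_Sf2 - p_I1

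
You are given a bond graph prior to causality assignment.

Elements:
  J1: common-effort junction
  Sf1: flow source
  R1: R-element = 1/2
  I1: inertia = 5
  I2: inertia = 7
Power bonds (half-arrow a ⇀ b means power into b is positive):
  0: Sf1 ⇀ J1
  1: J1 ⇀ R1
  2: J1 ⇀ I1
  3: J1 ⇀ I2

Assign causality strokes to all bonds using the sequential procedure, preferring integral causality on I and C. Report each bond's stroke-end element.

β0 stroke→Sf1
β1 stroke→J1
β2 stroke→I1
β3 stroke→I2

bond 0 →Sf1  (Sf1 fixes flow; stroke at Sf1)
bond 2 →I1  (I1 integral (f out))
bond 3 →I2  (I2: I, integral causality)
bond 1 →J1  (J1: last free bond brings effort in)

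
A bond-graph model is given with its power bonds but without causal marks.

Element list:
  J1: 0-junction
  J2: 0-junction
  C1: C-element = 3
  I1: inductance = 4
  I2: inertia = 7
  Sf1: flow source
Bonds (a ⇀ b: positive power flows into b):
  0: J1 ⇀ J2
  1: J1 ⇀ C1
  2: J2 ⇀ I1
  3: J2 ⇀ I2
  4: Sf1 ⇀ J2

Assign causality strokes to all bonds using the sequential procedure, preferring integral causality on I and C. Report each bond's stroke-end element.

#4 stroke→Sf1  (Sf1 fixes flow; stroke at Sf1)
#1 stroke→J1  (C1: C, integral causality)
#0 stroke→J2  (0-jn J1 has e-setter on 1)
#2 stroke→I1  (J2: bond 0 brought effort, rest push out)
#3 stroke→I2  (J2: bond 0 brought effort, rest push out)

bond 0 stroke at J2
bond 1 stroke at J1
bond 2 stroke at I1
bond 3 stroke at I2
bond 4 stroke at Sf1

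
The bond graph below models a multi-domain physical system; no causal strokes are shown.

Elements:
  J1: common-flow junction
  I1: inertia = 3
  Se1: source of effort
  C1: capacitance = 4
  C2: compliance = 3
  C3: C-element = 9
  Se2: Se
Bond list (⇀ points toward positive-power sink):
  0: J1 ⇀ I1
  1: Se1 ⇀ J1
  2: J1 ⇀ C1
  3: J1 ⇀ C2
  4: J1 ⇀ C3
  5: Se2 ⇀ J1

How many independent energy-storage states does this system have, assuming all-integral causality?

4  (C1, C2, C3, I1 all integral)

bond 1 |J1  (Se1: effort source, stroke at far end)
bond 5 |J1  (Se2 (Se) sets effort on bond)
bond 0 |I1  (I1 integral (f out))
bond 2 |J1  (J1: bond 0 brought flow, rest push out)
bond 3 |J1  (J1: bond 0 brought flow, rest push out)
bond 4 |J1  (J1 flow already set via bond 0)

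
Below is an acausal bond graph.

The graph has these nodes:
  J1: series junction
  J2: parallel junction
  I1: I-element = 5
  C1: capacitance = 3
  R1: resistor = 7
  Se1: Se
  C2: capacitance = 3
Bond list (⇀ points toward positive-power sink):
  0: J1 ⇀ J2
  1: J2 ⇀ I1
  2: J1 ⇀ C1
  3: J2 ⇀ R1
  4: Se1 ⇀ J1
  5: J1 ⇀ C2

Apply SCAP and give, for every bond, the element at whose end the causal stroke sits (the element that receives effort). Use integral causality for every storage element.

β4 →J1  (Se1: effort source, stroke at far end)
β1 →I1  (I1: I, integral causality)
β2 →J1  (C1 outputs effort q/C1)
β5 →J1  (prefer integral on C2)
β0 →J2  (closing 1-jn rule on J1)
β3 →R1  (J2: bond 0 brought effort, rest push out)

β0 |J2
β1 |I1
β2 |J1
β3 |R1
β4 |J1
β5 |J1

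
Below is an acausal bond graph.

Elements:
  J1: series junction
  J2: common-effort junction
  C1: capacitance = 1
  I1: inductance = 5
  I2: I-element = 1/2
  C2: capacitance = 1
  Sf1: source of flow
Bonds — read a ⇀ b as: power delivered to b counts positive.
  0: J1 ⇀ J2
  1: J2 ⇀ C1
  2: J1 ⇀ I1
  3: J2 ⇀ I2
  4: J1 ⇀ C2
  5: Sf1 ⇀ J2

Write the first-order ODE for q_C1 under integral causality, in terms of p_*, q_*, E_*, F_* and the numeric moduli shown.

b5 →Sf1  (source Sf1 imposes f)
b1 →J2  (C1 integral (e out))
b0 →J1  (0-jn J2 has e-setter on 1)
b3 →I2  (J2 effort already set via bond 1)
b2 →I1  (I1: I, integral causality)
b4 →J1  (J1: bond 2 brought flow, rest push out)

dq_C1/dt = F_Sf1 + p_I1/5 - 2*p_I2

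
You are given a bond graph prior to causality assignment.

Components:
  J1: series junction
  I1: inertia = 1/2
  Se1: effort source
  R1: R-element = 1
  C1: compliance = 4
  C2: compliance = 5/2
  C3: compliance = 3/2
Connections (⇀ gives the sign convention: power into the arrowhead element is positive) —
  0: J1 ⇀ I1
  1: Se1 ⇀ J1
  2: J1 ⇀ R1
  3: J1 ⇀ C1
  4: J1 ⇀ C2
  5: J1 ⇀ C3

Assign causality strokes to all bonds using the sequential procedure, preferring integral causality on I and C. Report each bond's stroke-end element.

#1 stroke at J1  (Se1: effort source, stroke at far end)
#0 stroke at I1  (prefer integral on I1)
#2 stroke at J1  (common-f at J1 fixed by 0)
#3 stroke at J1  (J1 flow already set via bond 0)
#4 stroke at J1  (common-f at J1 fixed by 0)
#5 stroke at J1  (common-f at J1 fixed by 0)

bond 0 →I1
bond 1 →J1
bond 2 →J1
bond 3 →J1
bond 4 →J1
bond 5 →J1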